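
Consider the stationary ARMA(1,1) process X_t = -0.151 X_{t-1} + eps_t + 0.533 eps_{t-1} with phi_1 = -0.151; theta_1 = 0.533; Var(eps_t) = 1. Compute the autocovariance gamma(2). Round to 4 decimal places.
\gamma(2) = -0.0543

Multiply the model equation by X_{t-k} and take expectations. With theta_0 = psi_0 = 1 and psi_j the MA(infinity) weights, this gives
  gamma(k) - sum_i phi_i gamma(k-i) = c_k,
  c_k = sigma^2 * sum_{j=k..q} theta_j psi_{j-k}   (c_k = 0 for k > q),
using gamma(-m) = gamma(m).
psi-weights needed (psi_j = theta_j + sum_i phi_i psi_{j-i}):
  psi_1 = theta_1 + phi_1 = 0.533 + (-0.151) = 0.382
Right-hand sides:
  c_0 = sigma^2 (1 + theta_1 psi_1) = 1 * (1 + (0.533)(0.382)) = 1 * 1.203606 = 1.203606
  c_1 = sigma^2 theta_1 = 1 * (0.533) = 0.533
  c_2 = 0
Equations for k = 0 and k = 1 (AR order 1):
  gamma(0) = phi_1 gamma(1) + c_0
  gamma(1) = phi_1 gamma(0) + c_1
Substituting the second into the first: gamma(0) (1 - phi_1^2) = c_0 + phi_1 c_1, so
  gamma(0) = (c_0 + phi_1 c_1) / (1 - phi_1^2) = (1.203606 + (-0.151)(0.533)) / (1 - (-0.151)^2) = 1.123123 / 0.977199 = 1.149329.
  gamma(1) = phi_1 gamma(0) + c_1 = (-0.151)(1.149329) + (0.533) = 0.359451.
For k = 2 (> q): gamma(2) = phi_1 gamma(1) = (-0.151)(0.359451) = -0.054277.
Therefore gamma(2) = -0.0543 (to 4 decimal places).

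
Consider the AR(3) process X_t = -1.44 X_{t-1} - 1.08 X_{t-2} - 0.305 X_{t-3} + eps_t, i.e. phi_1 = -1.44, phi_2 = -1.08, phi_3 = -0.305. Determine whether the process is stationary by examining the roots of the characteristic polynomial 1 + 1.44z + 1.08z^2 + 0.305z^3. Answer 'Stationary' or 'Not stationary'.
\text{Stationary}

The AR(p) characteristic polynomial is P(z) = 1 + 1.44z + 1.08z^2 + 0.305z^3.
Stationarity requires all roots to lie outside the unit circle, i.e. |z| > 1 for every root.
Degree 3: look for a simple real root z0 first, then factor out (1 - z/z0) and solve the remaining quadratic.
Testing z0 = -2: P(-2) = 1 + (1.44)(-2) + (1.08)(-2)^2 + (0.305)(-2)^3
  = 1 + (-2.88) + (4.32) + (-2.44) = 0.  So z_0 = -2 is a root, |z_0| = 2.
Divide out the factor (1 + 0.5 z) = (1 - z/z0) (since 1/z0 = -0.5):
  P(z) = (1 + 0.5 z)(1 + (0.94) z + (0.61) z^2)
  [check: z-coef 0.94 - (-0.5) = 1.44; z^2-coef 0.61 - (-0.5)(0.94) = 1.08; z^3-coef -(-0.5)(0.61) = 0.305.]
Remaining roots from the quadratic factor 1 + (0.94) z + (0.61) z^2:
  Set 1 + (0.94) z + (0.61) z^2 = 0, i.e. a z^2 + b z + c = 0 with a = 0.61, b = 0.94, c = 1.
  Discriminant D = b^2 - 4ac = (0.94)^2 - 4*(0.61)*1 = 0.8836 - (2.44) = -1.5564.
  D < 0, so the roots are the complex-conjugate pair z = (-b +/- i sqrt(-D)) / (2a) = -0.7705 +/- 1.0226i.
  For a conjugate pair |z|^2 = z * conj(z) = (product of roots) = c/a = 1/(0.61) = 1.639344, so |z| = sqrt(1.639344) = 1.2804 for both roots.
Moduli of all roots: 2.0000, 1.2804, 1.2804.
All moduli strictly greater than 1? Yes.
Verdict: Stationary.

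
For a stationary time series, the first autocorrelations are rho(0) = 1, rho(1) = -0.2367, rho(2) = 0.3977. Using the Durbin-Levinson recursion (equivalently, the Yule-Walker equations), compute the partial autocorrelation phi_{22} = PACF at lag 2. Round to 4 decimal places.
\phi_{22} = 0.3620

The PACF at lag k is phi_{kk}, the last component of the solution
to the Yule-Walker system G_k phi = r_k where
  (G_k)_{ij} = rho(|i - j|), (r_k)_i = rho(i), i,j = 1..k.
Equivalently, Durbin-Levinson gives phi_{kk} iteratively:
  phi_{11} = rho(1)
  phi_{kk} = [rho(k) - sum_{j=1..k-1} phi_{k-1,j} rho(k-j)]
            / [1 - sum_{j=1..k-1} phi_{k-1,j} rho(j)],
  phi_{k,j} = phi_{k-1,j} - phi_{kk} phi_{k-1,k-j},  j = 1..k-1.
Step k = 1:
  phi_11 = rho(1) = -0.2367.
Step k = 2:
  phi_22 = [rho(2) - phi_11 rho(1)] / [1 - phi_11 rho(1)] = [0.3977 - (-0.2367)(-0.2367)] / [1 - (-0.2367)(-0.2367)]
         = 0.34167311 / 0.94397311 = 0.362.
Therefore phi_{22} = 0.3620.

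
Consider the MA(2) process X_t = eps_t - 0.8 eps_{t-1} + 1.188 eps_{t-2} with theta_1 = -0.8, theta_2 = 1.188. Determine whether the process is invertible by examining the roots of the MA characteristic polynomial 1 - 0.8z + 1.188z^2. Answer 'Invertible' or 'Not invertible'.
\text{Not invertible}

The MA(q) characteristic polynomial is P(z) = 1 - 0.8z + 1.188z^2.
Invertibility requires all roots to lie outside the unit circle, i.e. |z| > 1 for every root.
Set 1 + (-0.8) z + (1.188) z^2 = 0, i.e. a z^2 + b z + c = 0 with a = 1.188, b = -0.8, c = 1.
Discriminant D = b^2 - 4ac = (-0.8)^2 - 4*(1.188)*1 = 0.64 - (4.752) = -4.112.
D < 0, so the roots are the complex-conjugate pair z = (-b +/- i sqrt(-D)) / (2a) = 0.3367 +/- 0.8535i.
For a conjugate pair |z|^2 = z * conj(z) = (product of roots) = c/a = 1/(1.188) = 0.841751, so |z| = sqrt(0.841751) = 0.9175 for both roots.
Moduli of all roots: 0.9175, 0.9175.
All moduli strictly greater than 1? No.
Verdict: Not invertible.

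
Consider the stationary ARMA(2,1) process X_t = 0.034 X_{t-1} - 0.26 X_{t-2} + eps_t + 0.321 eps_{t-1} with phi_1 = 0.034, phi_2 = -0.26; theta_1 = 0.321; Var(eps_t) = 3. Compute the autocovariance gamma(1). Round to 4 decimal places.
\gamma(1) = 0.8616

Multiply the model equation by X_{t-k} and take expectations. With theta_0 = psi_0 = 1 and psi_j the MA(infinity) weights, this gives
  gamma(k) - sum_i phi_i gamma(k-i) = c_k,
  c_k = sigma^2 * sum_{j=k..q} theta_j psi_{j-k}   (c_k = 0 for k > q),
using gamma(-m) = gamma(m).
psi-weights needed (psi_j = theta_j + sum_i phi_i psi_{j-i}):
  psi_1 = theta_1 + phi_1 = 0.321 + (0.034) = 0.355
Right-hand sides:
  c_0 = sigma^2 (1 + theta_1 psi_1) = 3 * (1 + (0.321)(0.355)) = 3 * 1.113955 = 3.341865
  c_1 = sigma^2 theta_1 = 3 * (0.321) = 0.963
  c_2 = 0
Equations for k = 0, 1, 2 (AR order 2, c_2 = 0):
  (E0) gamma(0) = phi_1 gamma(1) + phi_2 gamma(2) + c_0
  (E1) gamma(1) = phi_1 gamma(0) + phi_2 gamma(1) + c_1
  (E2) gamma(2) = phi_1 gamma(1) + phi_2 gamma(0)
From (E1): gamma(1) = A gamma(0) + B with
  A = phi_1 / (1 - phi_2) = 0.034 / 1.26 = 0.026984,   B = c_1 / (1 - phi_2) = 0.963 / 1.26 = 0.764286.
Insert (E2) into (E0): gamma(0) (1 - phi_2^2) = phi_1 (1 + phi_2) gamma(1) + c_0.
  phi_1 (1 + phi_2) = (0.034)(0.74) = 0.02516,   1 - phi_2^2 = 0.9324.
Replace gamma(1) by A gamma(0) + B and collect gamma(0):
  gamma(0) [0.9324 - (0.02516)(0.026984)] = (0.02516)(0.764286) + 3.341865
  gamma(0) * 0.931721 = 3.361094
  gamma(0) = 3.361094 / 0.931721 = 3.607404.
  gamma(1) = A gamma(0) + B = (0.026984)(3.607404) + (0.764286) = 0.861628.
Therefore gamma(1) = 0.8616 (to 4 decimal places).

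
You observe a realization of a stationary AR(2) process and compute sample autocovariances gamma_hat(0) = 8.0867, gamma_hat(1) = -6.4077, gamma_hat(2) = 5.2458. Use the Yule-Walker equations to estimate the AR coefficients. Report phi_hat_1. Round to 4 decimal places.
\hat\phi_{1} = -0.7480

The Yule-Walker equations for an AR(p) process read, in matrix form,
  Gamma_p phi = r_p,   with   (Gamma_p)_{ij} = gamma(|i - j|),
                       (r_p)_i = gamma(i),   i,j = 1..p.
Substitute the sample gammas (Toeplitz matrix and right-hand side of size 2):
  Gamma_p = [[8.0867, -6.4077], [-6.4077, 8.0867]]
  r_p     = [-6.4077, 5.2458]
Written out:
  8.0867 phi_1 - 6.4077 phi_2 = -6.4077
  -6.4077 phi_1 + 8.0867 phi_2 = 5.2458
Solve by Cramer's rule:
  det = gamma(0)^2 - gamma(1)^2 = (8.0867)^2 - (-6.4077)^2 = 65.39471689 - 41.05861929 = 24.3360976
  phi_hat_1 = [gamma(1) gamma(0) - gamma(1) gamma(2)] / det = [(-6.4077)(8.0867) - (-6.4077)(5.2458)] / 24.3360976 = -18.20363493 / 24.3360976 = -0.748
  phi_hat_2 = [gamma(0) gamma(2) - gamma(1)^2] / det = [(8.0867)(5.2458) - (-6.4077)^2] / 24.3360976 = 1.36259157 / 24.3360976 = 0.056
So phi_hat = [-0.7480, 0.0560].
Therefore phi_hat_1 = -0.7480.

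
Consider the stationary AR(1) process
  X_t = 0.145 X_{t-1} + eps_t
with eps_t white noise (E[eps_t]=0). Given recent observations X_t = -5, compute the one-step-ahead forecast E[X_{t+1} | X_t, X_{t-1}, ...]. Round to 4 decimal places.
E[X_{t+1} \mid \mathcal F_t] = -0.7250

For an AR(p) model X_t = c + sum_i phi_i X_{t-i} + eps_t, the
one-step-ahead conditional mean is
  E[X_{t+1} | X_t, ...] = c + sum_i phi_i X_{t+1-i}.
Substitute known values:
  E[X_{t+1} | ...] = (0.145) * (-5)
                   = -0.7250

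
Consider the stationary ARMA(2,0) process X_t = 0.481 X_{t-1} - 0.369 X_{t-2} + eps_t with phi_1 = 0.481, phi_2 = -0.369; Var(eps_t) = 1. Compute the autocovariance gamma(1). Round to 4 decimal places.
\gamma(1) = 0.4640

Multiply the model equation by X_{t-k} and take expectations. With theta_0 = psi_0 = 1 and psi_j the MA(infinity) weights, this gives
  gamma(k) - sum_i phi_i gamma(k-i) = c_k,
  c_k = sigma^2 * sum_{j=k..q} theta_j psi_{j-k}   (c_k = 0 for k > q),
using gamma(-m) = gamma(m).
Pure AR (q = 0): c_0 = sigma^2 = 1, c_k = 0 for k >= 1.
Equations for k = 0, 1, 2 (AR order 2, c_2 = 0):
  (E0) gamma(0) = phi_1 gamma(1) + phi_2 gamma(2) + c_0
  (E1) gamma(1) = phi_1 gamma(0) + phi_2 gamma(1) + c_1
  (E2) gamma(2) = phi_1 gamma(1) + phi_2 gamma(0)
From (E1): gamma(1) = A gamma(0) + B with
  A = phi_1 / (1 - phi_2) = 0.481 / 1.369 = 0.351351,   B = c_1 / (1 - phi_2) = 0 / 1.369 = 0.
Insert (E2) into (E0): gamma(0) (1 - phi_2^2) = phi_1 (1 + phi_2) gamma(1) + c_0.
  phi_1 (1 + phi_2) = (0.481)(0.631) = 0.303511,   1 - phi_2^2 = 0.863839.
Replace gamma(1) by A gamma(0) + B and collect gamma(0):
  gamma(0) [0.863839 - (0.303511)(0.351351)] = c_0 = 1
  gamma(0) * 0.7572 = 1
  gamma(0) = 1 / 0.7572 = 1.320655.
  gamma(1) = A gamma(0) = (0.351351)(1.320655) = 0.464014.
Therefore gamma(1) = 0.4640 (to 4 decimal places).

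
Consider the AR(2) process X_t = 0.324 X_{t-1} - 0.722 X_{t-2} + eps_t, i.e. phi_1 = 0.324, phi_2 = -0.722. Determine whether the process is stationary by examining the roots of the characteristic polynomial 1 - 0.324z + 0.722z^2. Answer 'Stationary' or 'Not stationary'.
\text{Stationary}

The AR(p) characteristic polynomial is P(z) = 1 - 0.324z + 0.722z^2.
Stationarity requires all roots to lie outside the unit circle, i.e. |z| > 1 for every root.
Set 1 + (-0.324) z + (0.722) z^2 = 0, i.e. a z^2 + b z + c = 0 with a = 0.722, b = -0.324, c = 1.
Discriminant D = b^2 - 4ac = (-0.324)^2 - 4*(0.722)*1 = 0.104976 - (2.888) = -2.783024.
D < 0, so the roots are the complex-conjugate pair z = (-b +/- i sqrt(-D)) / (2a) = 0.2244 +/- 1.1553i.
For a conjugate pair |z|^2 = z * conj(z) = (product of roots) = c/a = 1/(0.722) = 1.385042, so |z| = sqrt(1.385042) = 1.1769 for both roots.
Moduli of all roots: 1.1769, 1.1769.
All moduli strictly greater than 1? Yes.
Verdict: Stationary.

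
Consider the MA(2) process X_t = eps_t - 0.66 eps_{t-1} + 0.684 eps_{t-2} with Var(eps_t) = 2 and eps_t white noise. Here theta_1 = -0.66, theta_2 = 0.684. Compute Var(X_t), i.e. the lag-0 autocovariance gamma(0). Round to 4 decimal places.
\gamma(0) = 3.8069

For an MA(q) process X_t = eps_t + sum_i theta_i eps_{t-i} with
Var(eps_t) = sigma^2, the variance is
  gamma(0) = sigma^2 * (1 + sum_i theta_i^2).
  sum_i theta_i^2 = (-0.66)^2 + (0.684)^2 = 0.4356 + 0.467856 = 0.903456.
  gamma(0) = 2 * (1 + 0.903456) = 2 * 1.903456 = 3.806912, which rounds to 3.8069.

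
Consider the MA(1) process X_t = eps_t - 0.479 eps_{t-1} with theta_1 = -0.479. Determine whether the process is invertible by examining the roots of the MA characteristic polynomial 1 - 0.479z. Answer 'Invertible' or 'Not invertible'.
\text{Invertible}

The MA(q) characteristic polynomial is P(z) = 1 - 0.479z.
Invertibility requires all roots to lie outside the unit circle, i.e. |z| > 1 for every root.
This is linear in z: 1 + (-0.479) z = 0  =>  z = -1/(-0.479) = 2.087683,  |z| = 2.087683.
Moduli of all roots: 2.0877.
All moduli strictly greater than 1? Yes.
Verdict: Invertible.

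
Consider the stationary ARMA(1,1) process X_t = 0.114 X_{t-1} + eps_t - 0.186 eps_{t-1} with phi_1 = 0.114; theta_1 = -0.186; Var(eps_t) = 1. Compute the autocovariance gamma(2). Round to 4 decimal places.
\gamma(2) = -0.0081

Multiply the model equation by X_{t-k} and take expectations. With theta_0 = psi_0 = 1 and psi_j the MA(infinity) weights, this gives
  gamma(k) - sum_i phi_i gamma(k-i) = c_k,
  c_k = sigma^2 * sum_{j=k..q} theta_j psi_{j-k}   (c_k = 0 for k > q),
using gamma(-m) = gamma(m).
psi-weights needed (psi_j = theta_j + sum_i phi_i psi_{j-i}):
  psi_1 = theta_1 + phi_1 = -0.186 + (0.114) = -0.072
Right-hand sides:
  c_0 = sigma^2 (1 + theta_1 psi_1) = 1 * (1 + (-0.186)(-0.072)) = 1 * 1.013392 = 1.013392
  c_1 = sigma^2 theta_1 = 1 * (-0.186) = -0.186
  c_2 = 0
Equations for k = 0 and k = 1 (AR order 1):
  gamma(0) = phi_1 gamma(1) + c_0
  gamma(1) = phi_1 gamma(0) + c_1
Substituting the second into the first: gamma(0) (1 - phi_1^2) = c_0 + phi_1 c_1, so
  gamma(0) = (c_0 + phi_1 c_1) / (1 - phi_1^2) = (1.013392 + (0.114)(-0.186)) / (1 - (0.114)^2) = 0.992188 / 0.987004 = 1.005252.
  gamma(1) = phi_1 gamma(0) + c_1 = (0.114)(1.005252) + (-0.186) = -0.071401.
For k = 2 (> q): gamma(2) = phi_1 gamma(1) = (0.114)(-0.071401) = -0.00814.
Therefore gamma(2) = -0.0081 (to 4 decimal places).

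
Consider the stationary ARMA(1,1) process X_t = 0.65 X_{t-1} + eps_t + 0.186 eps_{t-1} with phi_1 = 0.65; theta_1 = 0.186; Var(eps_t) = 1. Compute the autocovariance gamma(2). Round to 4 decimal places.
\gamma(2) = 1.0547

Multiply the model equation by X_{t-k} and take expectations. With theta_0 = psi_0 = 1 and psi_j the MA(infinity) weights, this gives
  gamma(k) - sum_i phi_i gamma(k-i) = c_k,
  c_k = sigma^2 * sum_{j=k..q} theta_j psi_{j-k}   (c_k = 0 for k > q),
using gamma(-m) = gamma(m).
psi-weights needed (psi_j = theta_j + sum_i phi_i psi_{j-i}):
  psi_1 = theta_1 + phi_1 = 0.186 + (0.65) = 0.836
Right-hand sides:
  c_0 = sigma^2 (1 + theta_1 psi_1) = 1 * (1 + (0.186)(0.836)) = 1 * 1.155496 = 1.155496
  c_1 = sigma^2 theta_1 = 1 * (0.186) = 0.186
  c_2 = 0
Equations for k = 0 and k = 1 (AR order 1):
  gamma(0) = phi_1 gamma(1) + c_0
  gamma(1) = phi_1 gamma(0) + c_1
Substituting the second into the first: gamma(0) (1 - phi_1^2) = c_0 + phi_1 c_1, so
  gamma(0) = (c_0 + phi_1 c_1) / (1 - phi_1^2) = (1.155496 + (0.65)(0.186)) / (1 - (0.65)^2) = 1.276396 / 0.5775 = 2.21021.
  gamma(1) = phi_1 gamma(0) + c_1 = (0.65)(2.21021) + (0.186) = 1.622636.
For k = 2 (> q): gamma(2) = phi_1 gamma(1) = (0.65)(1.622636) = 1.054714.
Therefore gamma(2) = 1.0547 (to 4 decimal places).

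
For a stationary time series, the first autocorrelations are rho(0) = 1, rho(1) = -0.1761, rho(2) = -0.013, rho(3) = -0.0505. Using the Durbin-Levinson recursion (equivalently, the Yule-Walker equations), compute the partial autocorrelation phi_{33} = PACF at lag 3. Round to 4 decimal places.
\phi_{33} = -0.0630

The PACF at lag k is phi_{kk}, the last component of the solution
to the Yule-Walker system G_k phi = r_k where
  (G_k)_{ij} = rho(|i - j|), (r_k)_i = rho(i), i,j = 1..k.
Equivalently, Durbin-Levinson gives phi_{kk} iteratively:
  phi_{11} = rho(1)
  phi_{kk} = [rho(k) - sum_{j=1..k-1} phi_{k-1,j} rho(k-j)]
            / [1 - sum_{j=1..k-1} phi_{k-1,j} rho(j)],
  phi_{k,j} = phi_{k-1,j} - phi_{kk} phi_{k-1,k-j},  j = 1..k-1.
Step k = 1:
  phi_11 = rho(1) = -0.1761.
Step k = 2:
  phi_22 = [rho(2) - phi_11 rho(1)] / [1 - phi_11 rho(1)] = [-0.013 - (-0.1761)(-0.1761)] / [1 - (-0.1761)(-0.1761)]
         = -0.04401121 / 0.96898879 = -0.04542.
  Update: phi_21 = phi_11 - phi_22 phi_11 = -0.1761 - (-0.04542)(-0.1761) = -0.184098.
Step k = 3:
  phi_33 = [rho(3) - phi_21 rho(2) - phi_22 rho(1)] / [1 - phi_21 rho(1) - phi_22 rho(2)]
    numerator   = -0.0505 - (-0.184098)(-0.013) - (-0.04542)(-0.1761) = -0.06089169
    denominator = 1 - (-0.184098)(-0.1761) - (-0.04542)(-0.013) = 0.96698981
  phi_33 = -0.06089169 / 0.96698981 = -0.063.
Therefore phi_{33} = -0.0630.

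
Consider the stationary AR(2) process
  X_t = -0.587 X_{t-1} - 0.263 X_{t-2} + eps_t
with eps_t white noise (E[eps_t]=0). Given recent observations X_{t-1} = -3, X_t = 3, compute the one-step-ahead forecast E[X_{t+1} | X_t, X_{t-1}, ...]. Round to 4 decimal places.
E[X_{t+1} \mid \mathcal F_t] = -0.9720

For an AR(p) model X_t = c + sum_i phi_i X_{t-i} + eps_t, the
one-step-ahead conditional mean is
  E[X_{t+1} | X_t, ...] = c + sum_i phi_i X_{t+1-i}.
Substitute known values:
  E[X_{t+1} | ...] = (-0.587) * (3) + (-0.263) * (-3)
                   = -0.9720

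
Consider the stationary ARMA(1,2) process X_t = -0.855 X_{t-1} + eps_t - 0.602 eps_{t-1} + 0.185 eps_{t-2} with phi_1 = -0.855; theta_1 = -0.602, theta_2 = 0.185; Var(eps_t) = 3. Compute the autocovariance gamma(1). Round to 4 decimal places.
\gamma(1) = -30.1454

Multiply the model equation by X_{t-k} and take expectations. With theta_0 = psi_0 = 1 and psi_j the MA(infinity) weights, this gives
  gamma(k) - sum_i phi_i gamma(k-i) = c_k,
  c_k = sigma^2 * sum_{j=k..q} theta_j psi_{j-k}   (c_k = 0 for k > q),
using gamma(-m) = gamma(m).
psi-weights needed (psi_j = theta_j + sum_i phi_i psi_{j-i}):
  psi_1 = theta_1 + phi_1 = -0.602 + (-0.855) = -1.457
  psi_2 = theta_2 + phi_1 psi_1 = 0.185 + (-0.855)(-1.457) = 1.430735
Right-hand sides:
  c_0 = sigma^2 (1 + theta_1 psi_1 + theta_2 psi_2) = 3 * (1 + (-0.602)(-1.457) + (0.185)(1.430735)) = 3 * 2.1418 = 6.4254
  c_1 = sigma^2 (theta_1 + theta_2 psi_1) = 3 * (-0.602 + (0.185)(-1.457)) = -2.614635
  c_2 = sigma^2 theta_2 = 3 * (0.185) = 0.555
Equations for k = 0 and k = 1 (AR order 1):
  gamma(0) = phi_1 gamma(1) + c_0
  gamma(1) = phi_1 gamma(0) + c_1
Substituting the second into the first: gamma(0) (1 - phi_1^2) = c_0 + phi_1 c_1, so
  gamma(0) = (c_0 + phi_1 c_1) / (1 - phi_1^2) = (6.4254 + (-0.855)(-2.614635)) / (1 - (-0.855)^2) = 8.660913 / 0.268975 = 32.199695.
  gamma(1) = phi_1 gamma(0) + c_1 = (-0.855)(32.199695) + (-2.614635) = -30.145374.
Therefore gamma(1) = -30.1454 (to 4 decimal places).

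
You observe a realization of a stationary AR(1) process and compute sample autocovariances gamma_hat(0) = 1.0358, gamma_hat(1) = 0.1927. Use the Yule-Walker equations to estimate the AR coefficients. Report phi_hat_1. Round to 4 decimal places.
\hat\phi_{1} = 0.1860

The Yule-Walker equations for an AR(p) process read, in matrix form,
  Gamma_p phi = r_p,   with   (Gamma_p)_{ij} = gamma(|i - j|),
                       (r_p)_i = gamma(i),   i,j = 1..p.
Substitute the sample gammas (Toeplitz matrix and right-hand side of size 1):
  Gamma_p = [[1.0358]]
  r_p     = [0.1927]
With p = 1 this is the single equation gamma(0) phi_1 = gamma(1):
  phi_hat_1 = gamma(1) / gamma(0) = 0.1927 / 1.0358 = 0.1860.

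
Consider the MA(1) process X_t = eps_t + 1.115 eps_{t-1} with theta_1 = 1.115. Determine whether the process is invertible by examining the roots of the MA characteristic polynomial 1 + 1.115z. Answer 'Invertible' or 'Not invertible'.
\text{Not invertible}

The MA(q) characteristic polynomial is P(z) = 1 + 1.115z.
Invertibility requires all roots to lie outside the unit circle, i.e. |z| > 1 for every root.
This is linear in z: 1 + (1.115) z = 0  =>  z = -1/(1.115) = -0.896861,  |z| = 0.896861.
Moduli of all roots: 0.8969.
All moduli strictly greater than 1? No.
Verdict: Not invertible.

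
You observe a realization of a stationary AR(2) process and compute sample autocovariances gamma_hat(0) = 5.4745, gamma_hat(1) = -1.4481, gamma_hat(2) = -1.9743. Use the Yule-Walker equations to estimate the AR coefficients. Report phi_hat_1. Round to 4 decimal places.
\hat\phi_{1} = -0.3870

The Yule-Walker equations for an AR(p) process read, in matrix form,
  Gamma_p phi = r_p,   with   (Gamma_p)_{ij} = gamma(|i - j|),
                       (r_p)_i = gamma(i),   i,j = 1..p.
Substitute the sample gammas (Toeplitz matrix and right-hand side of size 2):
  Gamma_p = [[5.4745, -1.4481], [-1.4481, 5.4745]]
  r_p     = [-1.4481, -1.9743]
Written out:
  5.4745 phi_1 - 1.4481 phi_2 = -1.4481
  -1.4481 phi_1 + 5.4745 phi_2 = -1.9743
Solve by Cramer's rule:
  det = gamma(0)^2 - gamma(1)^2 = (5.4745)^2 - (-1.4481)^2 = 29.97015025 - 2.09699361 = 27.87315664
  phi_hat_1 = [gamma(1) gamma(0) - gamma(1) gamma(2)] / det = [(-1.4481)(5.4745) - (-1.4481)(-1.9743)] / 27.87315664 = -10.78660728 / 27.87315664 = -0.387
  phi_hat_2 = [gamma(0) gamma(2) - gamma(1)^2] / det = [(5.4745)(-1.9743) - (-1.4481)^2] / 27.87315664 = -12.90529896 / 27.87315664 = -0.463
So phi_hat = [-0.3870, -0.4630].
Therefore phi_hat_1 = -0.3870.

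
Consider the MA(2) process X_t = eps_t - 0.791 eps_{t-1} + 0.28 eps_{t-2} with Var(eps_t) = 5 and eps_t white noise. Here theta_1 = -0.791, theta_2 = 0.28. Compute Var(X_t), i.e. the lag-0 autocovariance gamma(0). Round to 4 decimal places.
\gamma(0) = 8.5204

For an MA(q) process X_t = eps_t + sum_i theta_i eps_{t-i} with
Var(eps_t) = sigma^2, the variance is
  gamma(0) = sigma^2 * (1 + sum_i theta_i^2).
  sum_i theta_i^2 = (-0.791)^2 + (0.28)^2 = 0.625681 + 0.0784 = 0.704081.
  gamma(0) = 5 * (1 + 0.704081) = 5 * 1.704081 = 8.520405, which rounds to 8.5204.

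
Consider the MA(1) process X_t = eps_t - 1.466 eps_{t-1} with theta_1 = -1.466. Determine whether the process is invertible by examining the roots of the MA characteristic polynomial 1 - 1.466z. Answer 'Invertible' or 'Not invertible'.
\text{Not invertible}

The MA(q) characteristic polynomial is P(z) = 1 - 1.466z.
Invertibility requires all roots to lie outside the unit circle, i.e. |z| > 1 for every root.
This is linear in z: 1 + (-1.466) z = 0  =>  z = -1/(-1.466) = 0.682128,  |z| = 0.682128.
Moduli of all roots: 0.6821.
All moduli strictly greater than 1? No.
Verdict: Not invertible.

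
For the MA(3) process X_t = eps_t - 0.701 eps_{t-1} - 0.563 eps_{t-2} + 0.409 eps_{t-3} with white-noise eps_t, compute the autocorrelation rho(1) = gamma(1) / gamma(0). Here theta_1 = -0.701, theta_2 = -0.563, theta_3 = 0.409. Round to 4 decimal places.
\rho(1) = -0.2716

For an MA(q) process with theta_0 = 1, the autocovariance is
  gamma(k) = sigma^2 * sum_{i=0..q-k} theta_i * theta_{i+k},
and rho(k) = gamma(k) / gamma(0). Sigma^2 cancels.
  numerator   = (1)*(-0.701) + (-0.701)*(-0.563) + (-0.563)*(0.409) = -0.536604.
  denominator = (1)^2 + (-0.701)^2 + (-0.563)^2 + (0.409)^2 = 1.975651.
  rho(1) = -0.536604 / 1.975651 = -0.2716.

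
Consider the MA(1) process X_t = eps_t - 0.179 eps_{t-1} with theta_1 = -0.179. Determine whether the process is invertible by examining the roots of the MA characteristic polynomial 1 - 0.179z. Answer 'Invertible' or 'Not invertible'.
\text{Invertible}

The MA(q) characteristic polynomial is P(z) = 1 - 0.179z.
Invertibility requires all roots to lie outside the unit circle, i.e. |z| > 1 for every root.
This is linear in z: 1 + (-0.179) z = 0  =>  z = -1/(-0.179) = 5.586592,  |z| = 5.586592.
Moduli of all roots: 5.5866.
All moduli strictly greater than 1? Yes.
Verdict: Invertible.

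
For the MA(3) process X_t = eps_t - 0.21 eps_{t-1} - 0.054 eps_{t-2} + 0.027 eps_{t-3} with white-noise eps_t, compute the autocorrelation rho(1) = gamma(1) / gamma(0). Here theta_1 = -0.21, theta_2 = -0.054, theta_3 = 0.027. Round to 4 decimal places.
\rho(1) = -0.1910

For an MA(q) process with theta_0 = 1, the autocovariance is
  gamma(k) = sigma^2 * sum_{i=0..q-k} theta_i * theta_{i+k},
and rho(k) = gamma(k) / gamma(0). Sigma^2 cancels.
  numerator   = (1)*(-0.21) + (-0.21)*(-0.054) + (-0.054)*(0.027) = -0.200118.
  denominator = (1)^2 + (-0.21)^2 + (-0.054)^2 + (0.027)^2 = 1.047745.
  rho(1) = -0.200118 / 1.047745 = -0.1910.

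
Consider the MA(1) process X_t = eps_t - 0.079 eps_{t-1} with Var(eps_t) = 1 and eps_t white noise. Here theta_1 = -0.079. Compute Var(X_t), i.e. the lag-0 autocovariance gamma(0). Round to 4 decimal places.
\gamma(0) = 1.0062

For an MA(q) process X_t = eps_t + sum_i theta_i eps_{t-i} with
Var(eps_t) = sigma^2, the variance is
  gamma(0) = sigma^2 * (1 + sum_i theta_i^2).
  sum_i theta_i^2 = (-0.079)^2 = 0.006241.
  gamma(0) = 1 * (1 + 0.006241) = 1 * 1.006241 = 1.006241, which rounds to 1.0062.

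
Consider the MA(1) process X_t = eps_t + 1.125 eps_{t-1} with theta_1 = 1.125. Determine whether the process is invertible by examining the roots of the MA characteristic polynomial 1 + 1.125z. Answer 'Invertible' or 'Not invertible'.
\text{Not invertible}

The MA(q) characteristic polynomial is P(z) = 1 + 1.125z.
Invertibility requires all roots to lie outside the unit circle, i.e. |z| > 1 for every root.
This is linear in z: 1 + (1.125) z = 0  =>  z = -1/(1.125) = -0.888889,  |z| = 0.888889.
Moduli of all roots: 0.8889.
All moduli strictly greater than 1? No.
Verdict: Not invertible.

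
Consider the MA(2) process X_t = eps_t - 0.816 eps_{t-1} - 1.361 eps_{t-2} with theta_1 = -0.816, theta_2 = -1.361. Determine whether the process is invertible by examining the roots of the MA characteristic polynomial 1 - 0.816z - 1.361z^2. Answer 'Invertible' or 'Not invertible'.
\text{Not invertible}

The MA(q) characteristic polynomial is P(z) = 1 - 0.816z - 1.361z^2.
Invertibility requires all roots to lie outside the unit circle, i.e. |z| > 1 for every root.
Set 1 + (-0.816) z + (-1.361) z^2 = 0, i.e. a z^2 + b z + c = 0 with a = -1.361, b = -0.816, c = 1.
Discriminant D = b^2 - 4ac = (-0.816)^2 - 4*(-1.361)*1 = 0.665856 - (-5.444) = 6.109856.
D >= 0, so the roots are real: z = (-b +/- sqrt(D)) / (2a) = (0.816 +/- 2.471812) / (-2.722).
  z_1 = (0.816 + 2.471812) / (-2.722) = -1.2079,   |z_1| = 1.2079.
  z_2 = (0.816 - 2.471812) / (-2.722) = 0.6083,   |z_2| = 0.6083.
Moduli of all roots: 1.2079, 0.6083.
All moduli strictly greater than 1? No.
Verdict: Not invertible.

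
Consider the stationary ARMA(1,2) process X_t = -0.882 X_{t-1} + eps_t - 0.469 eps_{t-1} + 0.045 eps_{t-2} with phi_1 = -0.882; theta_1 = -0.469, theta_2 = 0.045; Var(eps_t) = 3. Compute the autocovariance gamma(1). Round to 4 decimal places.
\gamma(1) = -27.2843

Multiply the model equation by X_{t-k} and take expectations. With theta_0 = psi_0 = 1 and psi_j the MA(infinity) weights, this gives
  gamma(k) - sum_i phi_i gamma(k-i) = c_k,
  c_k = sigma^2 * sum_{j=k..q} theta_j psi_{j-k}   (c_k = 0 for k > q),
using gamma(-m) = gamma(m).
psi-weights needed (psi_j = theta_j + sum_i phi_i psi_{j-i}):
  psi_1 = theta_1 + phi_1 = -0.469 + (-0.882) = -1.351
  psi_2 = theta_2 + phi_1 psi_1 = 0.045 + (-0.882)(-1.351) = 1.236582
Right-hand sides:
  c_0 = sigma^2 (1 + theta_1 psi_1 + theta_2 psi_2) = 3 * (1 + (-0.469)(-1.351) + (0.045)(1.236582)) = 3 * 1.689265 = 5.067796
  c_1 = sigma^2 (theta_1 + theta_2 psi_1) = 3 * (-0.469 + (0.045)(-1.351)) = -1.589385
  c_2 = sigma^2 theta_2 = 3 * (0.045) = 0.135
Equations for k = 0 and k = 1 (AR order 1):
  gamma(0) = phi_1 gamma(1) + c_0
  gamma(1) = phi_1 gamma(0) + c_1
Substituting the second into the first: gamma(0) (1 - phi_1^2) = c_0 + phi_1 c_1, so
  gamma(0) = (c_0 + phi_1 c_1) / (1 - phi_1^2) = (5.067796 + (-0.882)(-1.589385)) / (1 - (-0.882)^2) = 6.469633 / 0.222076 = 29.132518.
  gamma(1) = phi_1 gamma(0) + c_1 = (-0.882)(29.132518) + (-1.589385) = -27.284266.
Therefore gamma(1) = -27.2843 (to 4 decimal places).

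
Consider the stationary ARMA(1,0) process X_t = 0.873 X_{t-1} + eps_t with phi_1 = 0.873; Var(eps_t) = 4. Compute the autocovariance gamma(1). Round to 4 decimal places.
\gamma(1) = 14.6802

Multiply the model equation by X_{t-k} and take expectations. With theta_0 = psi_0 = 1 and psi_j the MA(infinity) weights, this gives
  gamma(k) - sum_i phi_i gamma(k-i) = c_k,
  c_k = sigma^2 * sum_{j=k..q} theta_j psi_{j-k}   (c_k = 0 for k > q),
using gamma(-m) = gamma(m).
Pure AR (q = 0): c_0 = sigma^2 = 4, c_k = 0 for k >= 1.
Equations for k = 0 and k = 1 (AR order 1):
  gamma(0) = phi_1 gamma(1) + c_0
  gamma(1) = phi_1 gamma(0) + c_1
Substituting the second into the first: gamma(0) (1 - phi_1^2) = c_0 + phi_1 c_1, so
  gamma(0) = c_0 / (1 - phi_1^2) = 4 / (1 - (0.873)^2) = 4 / 0.237871 = 16.815837.
  gamma(1) = phi_1 gamma(0) = (0.873)(16.815837) = 14.680226.
Therefore gamma(1) = 14.6802 (to 4 decimal places).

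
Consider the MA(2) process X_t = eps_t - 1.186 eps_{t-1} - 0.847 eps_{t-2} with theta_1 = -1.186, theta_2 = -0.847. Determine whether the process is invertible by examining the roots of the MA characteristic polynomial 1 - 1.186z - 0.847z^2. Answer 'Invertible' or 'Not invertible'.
\text{Not invertible}

The MA(q) characteristic polynomial is P(z) = 1 - 1.186z - 0.847z^2.
Invertibility requires all roots to lie outside the unit circle, i.e. |z| > 1 for every root.
Set 1 + (-1.186) z + (-0.847) z^2 = 0, i.e. a z^2 + b z + c = 0 with a = -0.847, b = -1.186, c = 1.
Discriminant D = b^2 - 4ac = (-1.186)^2 - 4*(-0.847)*1 = 1.406596 - (-3.388) = 4.794596.
D >= 0, so the roots are real: z = (-b +/- sqrt(D)) / (2a) = (1.186 +/- 2.189657) / (-1.694).
  z_1 = (1.186 + 2.189657) / (-1.694) = -1.9927,   |z_1| = 1.9927.
  z_2 = (1.186 - 2.189657) / (-1.694) = 0.5925,   |z_2| = 0.5925.
Moduli of all roots: 1.9927, 0.5925.
All moduli strictly greater than 1? No.
Verdict: Not invertible.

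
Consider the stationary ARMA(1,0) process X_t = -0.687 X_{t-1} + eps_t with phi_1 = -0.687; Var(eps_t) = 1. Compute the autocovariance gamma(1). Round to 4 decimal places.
\gamma(1) = -1.3011

Multiply the model equation by X_{t-k} and take expectations. With theta_0 = psi_0 = 1 and psi_j the MA(infinity) weights, this gives
  gamma(k) - sum_i phi_i gamma(k-i) = c_k,
  c_k = sigma^2 * sum_{j=k..q} theta_j psi_{j-k}   (c_k = 0 for k > q),
using gamma(-m) = gamma(m).
Pure AR (q = 0): c_0 = sigma^2 = 1, c_k = 0 for k >= 1.
Equations for k = 0 and k = 1 (AR order 1):
  gamma(0) = phi_1 gamma(1) + c_0
  gamma(1) = phi_1 gamma(0) + c_1
Substituting the second into the first: gamma(0) (1 - phi_1^2) = c_0 + phi_1 c_1, so
  gamma(0) = c_0 / (1 - phi_1^2) = 1 / (1 - (-0.687)^2) = 1 / 0.528031 = 1.893828.
  gamma(1) = phi_1 gamma(0) = (-0.687)(1.893828) = -1.30106.
Therefore gamma(1) = -1.3011 (to 4 decimal places).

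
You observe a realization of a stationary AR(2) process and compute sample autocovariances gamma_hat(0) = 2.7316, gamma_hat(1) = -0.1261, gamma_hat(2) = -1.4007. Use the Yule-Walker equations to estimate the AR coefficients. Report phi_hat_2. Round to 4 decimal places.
\hat\phi_{2} = -0.5160

The Yule-Walker equations for an AR(p) process read, in matrix form,
  Gamma_p phi = r_p,   with   (Gamma_p)_{ij} = gamma(|i - j|),
                       (r_p)_i = gamma(i),   i,j = 1..p.
Substitute the sample gammas (Toeplitz matrix and right-hand side of size 2):
  Gamma_p = [[2.7316, -0.1261], [-0.1261, 2.7316]]
  r_p     = [-0.1261, -1.4007]
Written out:
  2.7316 phi_1 - 0.1261 phi_2 = -0.1261
  -0.1261 phi_1 + 2.7316 phi_2 = -1.4007
Solve by Cramer's rule:
  det = gamma(0)^2 - gamma(1)^2 = (2.7316)^2 - (-0.1261)^2 = 7.46163856 - 0.01590121 = 7.44573735
  phi_hat_1 = [gamma(1) gamma(0) - gamma(1) gamma(2)] / det = [(-0.1261)(2.7316) - (-0.1261)(-1.4007)] / 7.44573735 = -0.52108303 / 7.44573735 = -0.07
  phi_hat_2 = [gamma(0) gamma(2) - gamma(1)^2] / det = [(2.7316)(-1.4007) - (-0.1261)^2] / 7.44573735 = -3.84205333 / 7.44573735 = -0.516
So phi_hat = [-0.0700, -0.5160].
Therefore phi_hat_2 = -0.5160.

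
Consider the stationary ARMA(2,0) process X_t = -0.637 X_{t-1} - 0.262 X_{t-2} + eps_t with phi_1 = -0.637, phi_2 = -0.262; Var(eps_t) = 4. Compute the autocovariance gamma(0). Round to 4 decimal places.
\gamma(0) = 5.7631

Multiply the model equation by X_{t-k} and take expectations. With theta_0 = psi_0 = 1 and psi_j the MA(infinity) weights, this gives
  gamma(k) - sum_i phi_i gamma(k-i) = c_k,
  c_k = sigma^2 * sum_{j=k..q} theta_j psi_{j-k}   (c_k = 0 for k > q),
using gamma(-m) = gamma(m).
Pure AR (q = 0): c_0 = sigma^2 = 4, c_k = 0 for k >= 1.
Equations for k = 0, 1, 2 (AR order 2, c_2 = 0):
  (E0) gamma(0) = phi_1 gamma(1) + phi_2 gamma(2) + c_0
  (E1) gamma(1) = phi_1 gamma(0) + phi_2 gamma(1) + c_1
  (E2) gamma(2) = phi_1 gamma(1) + phi_2 gamma(0)
From (E1): gamma(1) = A gamma(0) + B with
  A = phi_1 / (1 - phi_2) = -0.637 / 1.262 = -0.504754,   B = c_1 / (1 - phi_2) = 0 / 1.262 = 0.
Insert (E2) into (E0): gamma(0) (1 - phi_2^2) = phi_1 (1 + phi_2) gamma(1) + c_0.
  phi_1 (1 + phi_2) = (-0.637)(0.738) = -0.470106,   1 - phi_2^2 = 0.931356.
Replace gamma(1) by A gamma(0) + B and collect gamma(0):
  gamma(0) [0.931356 - (-0.470106)(-0.504754)] = c_0 = 4
  gamma(0) * 0.694068 = 4
  gamma(0) = 4 / 0.694068 = 5.763125.
Therefore gamma(0) = 5.7631 (to 4 decimal places).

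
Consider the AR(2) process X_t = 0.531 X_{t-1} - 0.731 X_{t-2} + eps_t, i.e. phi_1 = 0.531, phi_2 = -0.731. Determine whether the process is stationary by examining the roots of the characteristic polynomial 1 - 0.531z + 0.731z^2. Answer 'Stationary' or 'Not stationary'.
\text{Stationary}

The AR(p) characteristic polynomial is P(z) = 1 - 0.531z + 0.731z^2.
Stationarity requires all roots to lie outside the unit circle, i.e. |z| > 1 for every root.
Set 1 + (-0.531) z + (0.731) z^2 = 0, i.e. a z^2 + b z + c = 0 with a = 0.731, b = -0.531, c = 1.
Discriminant D = b^2 - 4ac = (-0.531)^2 - 4*(0.731)*1 = 0.281961 - (2.924) = -2.642039.
D < 0, so the roots are the complex-conjugate pair z = (-b +/- i sqrt(-D)) / (2a) = 0.3632 +/- 1.1118i.
For a conjugate pair |z|^2 = z * conj(z) = (product of roots) = c/a = 1/(0.731) = 1.367989, so |z| = sqrt(1.367989) = 1.1696 for both roots.
Moduli of all roots: 1.1696, 1.1696.
All moduli strictly greater than 1? Yes.
Verdict: Stationary.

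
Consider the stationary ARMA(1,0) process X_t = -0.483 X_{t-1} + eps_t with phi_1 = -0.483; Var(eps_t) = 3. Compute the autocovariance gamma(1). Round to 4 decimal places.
\gamma(1) = -1.8899

Multiply the model equation by X_{t-k} and take expectations. With theta_0 = psi_0 = 1 and psi_j the MA(infinity) weights, this gives
  gamma(k) - sum_i phi_i gamma(k-i) = c_k,
  c_k = sigma^2 * sum_{j=k..q} theta_j psi_{j-k}   (c_k = 0 for k > q),
using gamma(-m) = gamma(m).
Pure AR (q = 0): c_0 = sigma^2 = 3, c_k = 0 for k >= 1.
Equations for k = 0 and k = 1 (AR order 1):
  gamma(0) = phi_1 gamma(1) + c_0
  gamma(1) = phi_1 gamma(0) + c_1
Substituting the second into the first: gamma(0) (1 - phi_1^2) = c_0 + phi_1 c_1, so
  gamma(0) = c_0 / (1 - phi_1^2) = 3 / (1 - (-0.483)^2) = 3 / 0.766711 = 3.912817.
  gamma(1) = phi_1 gamma(0) = (-0.483)(3.912817) = -1.889891.
Therefore gamma(1) = -1.8899 (to 4 decimal places).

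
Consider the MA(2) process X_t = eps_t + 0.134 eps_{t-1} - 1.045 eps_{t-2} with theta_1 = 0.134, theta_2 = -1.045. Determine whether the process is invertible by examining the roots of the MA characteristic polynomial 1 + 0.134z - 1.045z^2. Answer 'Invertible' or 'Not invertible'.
\text{Not invertible}

The MA(q) characteristic polynomial is P(z) = 1 + 0.134z - 1.045z^2.
Invertibility requires all roots to lie outside the unit circle, i.e. |z| > 1 for every root.
Set 1 + (0.134) z + (-1.045) z^2 = 0, i.e. a z^2 + b z + c = 0 with a = -1.045, b = 0.134, c = 1.
Discriminant D = b^2 - 4ac = (0.134)^2 - 4*(-1.045)*1 = 0.017956 - (-4.18) = 4.197956.
D >= 0, so the roots are real: z = (-b +/- sqrt(D)) / (2a) = (-0.134 +/- 2.048891) / (-2.09).
  z_1 = (-0.134 + 2.048891) / (-2.09) = -0.9162,   |z_1| = 0.9162.
  z_2 = (-0.134 - 2.048891) / (-2.09) = 1.0444,   |z_2| = 1.0444.
Moduli of all roots: 0.9162, 1.0444.
All moduli strictly greater than 1? No.
Verdict: Not invertible.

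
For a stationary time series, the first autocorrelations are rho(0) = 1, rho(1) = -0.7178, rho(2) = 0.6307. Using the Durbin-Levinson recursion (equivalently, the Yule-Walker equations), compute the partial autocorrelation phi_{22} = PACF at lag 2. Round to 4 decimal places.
\phi_{22} = 0.2382

The PACF at lag k is phi_{kk}, the last component of the solution
to the Yule-Walker system G_k phi = r_k where
  (G_k)_{ij} = rho(|i - j|), (r_k)_i = rho(i), i,j = 1..k.
Equivalently, Durbin-Levinson gives phi_{kk} iteratively:
  phi_{11} = rho(1)
  phi_{kk} = [rho(k) - sum_{j=1..k-1} phi_{k-1,j} rho(k-j)]
            / [1 - sum_{j=1..k-1} phi_{k-1,j} rho(j)],
  phi_{k,j} = phi_{k-1,j} - phi_{kk} phi_{k-1,k-j},  j = 1..k-1.
Step k = 1:
  phi_11 = rho(1) = -0.7178.
Step k = 2:
  phi_22 = [rho(2) - phi_11 rho(1)] / [1 - phi_11 rho(1)] = [0.6307 - (-0.7178)(-0.7178)] / [1 - (-0.7178)(-0.7178)]
         = 0.11546316 / 0.48476316 = 0.2382.
Therefore phi_{22} = 0.2382.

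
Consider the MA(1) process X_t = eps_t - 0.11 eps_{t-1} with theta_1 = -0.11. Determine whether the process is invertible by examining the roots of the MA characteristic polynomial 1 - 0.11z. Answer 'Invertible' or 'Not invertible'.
\text{Invertible}

The MA(q) characteristic polynomial is P(z) = 1 - 0.11z.
Invertibility requires all roots to lie outside the unit circle, i.e. |z| > 1 for every root.
This is linear in z: 1 + (-0.11) z = 0  =>  z = -1/(-0.11) = 9.090909,  |z| = 9.090909.
Moduli of all roots: 9.0909.
All moduli strictly greater than 1? Yes.
Verdict: Invertible.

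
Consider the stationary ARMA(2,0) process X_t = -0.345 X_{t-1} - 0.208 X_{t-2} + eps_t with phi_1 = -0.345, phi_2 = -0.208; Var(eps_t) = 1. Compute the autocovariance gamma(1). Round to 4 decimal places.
\gamma(1) = -0.3250

Multiply the model equation by X_{t-k} and take expectations. With theta_0 = psi_0 = 1 and psi_j the MA(infinity) weights, this gives
  gamma(k) - sum_i phi_i gamma(k-i) = c_k,
  c_k = sigma^2 * sum_{j=k..q} theta_j psi_{j-k}   (c_k = 0 for k > q),
using gamma(-m) = gamma(m).
Pure AR (q = 0): c_0 = sigma^2 = 1, c_k = 0 for k >= 1.
Equations for k = 0, 1, 2 (AR order 2, c_2 = 0):
  (E0) gamma(0) = phi_1 gamma(1) + phi_2 gamma(2) + c_0
  (E1) gamma(1) = phi_1 gamma(0) + phi_2 gamma(1) + c_1
  (E2) gamma(2) = phi_1 gamma(1) + phi_2 gamma(0)
From (E1): gamma(1) = A gamma(0) + B with
  A = phi_1 / (1 - phi_2) = -0.345 / 1.208 = -0.285596,   B = c_1 / (1 - phi_2) = 0 / 1.208 = 0.
Insert (E2) into (E0): gamma(0) (1 - phi_2^2) = phi_1 (1 + phi_2) gamma(1) + c_0.
  phi_1 (1 + phi_2) = (-0.345)(0.792) = -0.27324,   1 - phi_2^2 = 0.956736.
Replace gamma(1) by A gamma(0) + B and collect gamma(0):
  gamma(0) [0.956736 - (-0.27324)(-0.285596)] = c_0 = 1
  gamma(0) * 0.8787 = 1
  gamma(0) = 1 / 0.8787 = 1.138045.
  gamma(1) = A gamma(0) = (-0.285596)(1.138045) = -0.325021.
Therefore gamma(1) = -0.3250 (to 4 decimal places).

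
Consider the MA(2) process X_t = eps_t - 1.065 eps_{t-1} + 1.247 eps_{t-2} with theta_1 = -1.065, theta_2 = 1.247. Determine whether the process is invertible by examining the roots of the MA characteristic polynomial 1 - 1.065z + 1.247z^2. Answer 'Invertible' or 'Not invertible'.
\text{Not invertible}

The MA(q) characteristic polynomial is P(z) = 1 - 1.065z + 1.247z^2.
Invertibility requires all roots to lie outside the unit circle, i.e. |z| > 1 for every root.
Set 1 + (-1.065) z + (1.247) z^2 = 0, i.e. a z^2 + b z + c = 0 with a = 1.247, b = -1.065, c = 1.
Discriminant D = b^2 - 4ac = (-1.065)^2 - 4*(1.247)*1 = 1.134225 - (4.988) = -3.853775.
D < 0, so the roots are the complex-conjugate pair z = (-b +/- i sqrt(-D)) / (2a) = 0.427 +/- 0.7871i.
For a conjugate pair |z|^2 = z * conj(z) = (product of roots) = c/a = 1/(1.247) = 0.801925, so |z| = sqrt(0.801925) = 0.8955 for both roots.
Moduli of all roots: 0.8955, 0.8955.
All moduli strictly greater than 1? No.
Verdict: Not invertible.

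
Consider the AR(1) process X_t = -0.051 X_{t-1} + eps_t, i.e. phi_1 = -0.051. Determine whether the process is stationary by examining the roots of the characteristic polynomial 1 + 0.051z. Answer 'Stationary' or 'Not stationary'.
\text{Stationary}

The AR(p) characteristic polynomial is P(z) = 1 + 0.051z.
Stationarity requires all roots to lie outside the unit circle, i.e. |z| > 1 for every root.
This is linear in z: 1 + (0.051) z = 0  =>  z = -1/(0.051) = -19.607843,  |z| = 19.607843.
Moduli of all roots: 19.6078.
All moduli strictly greater than 1? Yes.
Verdict: Stationary.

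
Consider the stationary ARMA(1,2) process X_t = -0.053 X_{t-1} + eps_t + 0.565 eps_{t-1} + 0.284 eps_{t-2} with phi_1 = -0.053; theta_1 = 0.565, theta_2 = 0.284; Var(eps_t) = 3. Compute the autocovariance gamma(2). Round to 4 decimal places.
\gamma(2) = 0.7502

Multiply the model equation by X_{t-k} and take expectations. With theta_0 = psi_0 = 1 and psi_j the MA(infinity) weights, this gives
  gamma(k) - sum_i phi_i gamma(k-i) = c_k,
  c_k = sigma^2 * sum_{j=k..q} theta_j psi_{j-k}   (c_k = 0 for k > q),
using gamma(-m) = gamma(m).
psi-weights needed (psi_j = theta_j + sum_i phi_i psi_{j-i}):
  psi_1 = theta_1 + phi_1 = 0.565 + (-0.053) = 0.512
  psi_2 = theta_2 + phi_1 psi_1 = 0.284 + (-0.053)(0.512) = 0.256864
Right-hand sides:
  c_0 = sigma^2 (1 + theta_1 psi_1 + theta_2 psi_2) = 3 * (1 + (0.565)(0.512) + (0.284)(0.256864)) = 3 * 1.362229 = 4.086688
  c_1 = sigma^2 (theta_1 + theta_2 psi_1) = 3 * (0.565 + (0.284)(0.512)) = 2.131224
  c_2 = sigma^2 theta_2 = 3 * (0.284) = 0.852
Equations for k = 0 and k = 1 (AR order 1):
  gamma(0) = phi_1 gamma(1) + c_0
  gamma(1) = phi_1 gamma(0) + c_1
Substituting the second into the first: gamma(0) (1 - phi_1^2) = c_0 + phi_1 c_1, so
  gamma(0) = (c_0 + phi_1 c_1) / (1 - phi_1^2) = (4.086688 + (-0.053)(2.131224)) / (1 - (-0.053)^2) = 3.973733 / 0.997191 = 3.984927.
  gamma(1) = phi_1 gamma(0) + c_1 = (-0.053)(3.984927) + (2.131224) = 1.920023.
For k = 2: gamma(2) = phi_1 gamma(1) + c_2
  = (-0.053)(1.920023) + (0.852) = 0.750239.
Therefore gamma(2) = 0.7502 (to 4 decimal places).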